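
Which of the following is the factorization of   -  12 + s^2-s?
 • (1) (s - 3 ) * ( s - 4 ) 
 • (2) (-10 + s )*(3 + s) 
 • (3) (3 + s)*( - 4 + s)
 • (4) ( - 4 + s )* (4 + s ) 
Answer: 3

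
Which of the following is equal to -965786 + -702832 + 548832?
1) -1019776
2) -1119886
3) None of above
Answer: 3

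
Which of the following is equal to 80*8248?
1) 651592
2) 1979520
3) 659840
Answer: 3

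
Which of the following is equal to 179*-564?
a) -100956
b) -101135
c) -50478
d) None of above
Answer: a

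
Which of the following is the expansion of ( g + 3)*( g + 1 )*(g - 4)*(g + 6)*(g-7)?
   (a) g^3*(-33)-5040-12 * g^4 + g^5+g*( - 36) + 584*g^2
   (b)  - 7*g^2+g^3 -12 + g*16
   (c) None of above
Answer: c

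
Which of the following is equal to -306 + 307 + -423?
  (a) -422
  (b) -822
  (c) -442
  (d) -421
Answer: a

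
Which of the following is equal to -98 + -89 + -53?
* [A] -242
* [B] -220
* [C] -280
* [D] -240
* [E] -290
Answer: D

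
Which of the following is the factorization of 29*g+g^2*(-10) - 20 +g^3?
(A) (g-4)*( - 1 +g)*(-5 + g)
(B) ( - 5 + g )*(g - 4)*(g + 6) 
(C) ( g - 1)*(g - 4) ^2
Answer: A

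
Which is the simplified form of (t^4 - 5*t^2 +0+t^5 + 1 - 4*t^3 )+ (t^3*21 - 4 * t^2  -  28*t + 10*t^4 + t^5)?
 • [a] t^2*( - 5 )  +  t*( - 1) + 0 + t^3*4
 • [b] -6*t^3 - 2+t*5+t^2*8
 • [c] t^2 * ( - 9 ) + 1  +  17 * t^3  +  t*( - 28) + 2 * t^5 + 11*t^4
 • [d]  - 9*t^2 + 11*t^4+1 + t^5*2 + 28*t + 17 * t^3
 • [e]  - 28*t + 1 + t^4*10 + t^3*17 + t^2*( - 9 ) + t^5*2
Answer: c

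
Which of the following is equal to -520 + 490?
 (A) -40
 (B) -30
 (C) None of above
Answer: B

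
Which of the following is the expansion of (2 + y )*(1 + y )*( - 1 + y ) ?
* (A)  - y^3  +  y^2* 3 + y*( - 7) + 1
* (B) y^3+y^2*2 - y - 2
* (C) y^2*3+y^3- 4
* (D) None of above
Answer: B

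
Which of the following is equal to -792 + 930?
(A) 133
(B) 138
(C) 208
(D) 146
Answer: B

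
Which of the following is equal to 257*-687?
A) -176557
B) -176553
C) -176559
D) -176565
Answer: C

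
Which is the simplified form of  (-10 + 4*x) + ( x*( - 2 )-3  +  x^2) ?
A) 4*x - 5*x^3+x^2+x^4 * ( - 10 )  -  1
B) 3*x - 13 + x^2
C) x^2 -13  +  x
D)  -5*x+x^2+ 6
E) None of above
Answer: E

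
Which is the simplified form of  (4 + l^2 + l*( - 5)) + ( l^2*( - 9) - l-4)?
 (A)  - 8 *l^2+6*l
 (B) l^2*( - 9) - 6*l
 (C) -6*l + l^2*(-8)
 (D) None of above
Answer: C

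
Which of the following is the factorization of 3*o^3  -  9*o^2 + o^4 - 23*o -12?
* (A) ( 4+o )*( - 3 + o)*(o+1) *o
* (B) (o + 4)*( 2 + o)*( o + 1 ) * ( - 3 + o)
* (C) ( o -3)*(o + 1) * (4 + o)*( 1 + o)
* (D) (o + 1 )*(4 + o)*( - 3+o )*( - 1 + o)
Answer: C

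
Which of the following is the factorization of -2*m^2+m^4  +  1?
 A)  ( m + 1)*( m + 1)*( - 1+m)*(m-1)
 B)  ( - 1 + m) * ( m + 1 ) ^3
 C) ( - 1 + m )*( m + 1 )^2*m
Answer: A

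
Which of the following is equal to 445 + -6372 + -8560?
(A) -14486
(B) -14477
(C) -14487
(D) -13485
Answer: C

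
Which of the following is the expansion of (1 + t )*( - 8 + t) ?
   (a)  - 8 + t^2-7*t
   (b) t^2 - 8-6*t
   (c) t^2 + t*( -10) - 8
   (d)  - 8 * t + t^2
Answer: a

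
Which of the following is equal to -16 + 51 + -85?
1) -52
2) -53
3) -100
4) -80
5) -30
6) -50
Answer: 6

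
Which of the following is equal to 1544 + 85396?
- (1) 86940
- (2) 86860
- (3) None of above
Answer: 1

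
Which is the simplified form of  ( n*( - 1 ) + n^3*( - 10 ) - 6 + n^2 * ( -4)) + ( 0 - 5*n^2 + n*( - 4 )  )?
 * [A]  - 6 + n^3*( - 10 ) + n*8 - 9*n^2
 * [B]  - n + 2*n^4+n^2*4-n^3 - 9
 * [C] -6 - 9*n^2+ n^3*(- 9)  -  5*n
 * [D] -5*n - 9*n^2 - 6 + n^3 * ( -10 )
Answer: D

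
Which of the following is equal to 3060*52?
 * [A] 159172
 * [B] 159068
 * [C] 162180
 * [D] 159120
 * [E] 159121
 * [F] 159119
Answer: D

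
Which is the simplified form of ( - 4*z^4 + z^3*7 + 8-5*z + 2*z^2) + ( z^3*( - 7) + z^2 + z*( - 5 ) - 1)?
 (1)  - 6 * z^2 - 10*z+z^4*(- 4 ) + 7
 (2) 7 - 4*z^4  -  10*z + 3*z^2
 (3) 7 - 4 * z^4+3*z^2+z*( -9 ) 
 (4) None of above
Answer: 2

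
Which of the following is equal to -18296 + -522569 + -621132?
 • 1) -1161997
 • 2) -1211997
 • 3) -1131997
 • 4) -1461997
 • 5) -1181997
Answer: 1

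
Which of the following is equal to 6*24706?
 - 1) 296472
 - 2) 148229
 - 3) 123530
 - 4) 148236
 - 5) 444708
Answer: 4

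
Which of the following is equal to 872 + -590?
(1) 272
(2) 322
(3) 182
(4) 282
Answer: 4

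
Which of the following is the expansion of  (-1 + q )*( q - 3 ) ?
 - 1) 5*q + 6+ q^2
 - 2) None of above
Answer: 2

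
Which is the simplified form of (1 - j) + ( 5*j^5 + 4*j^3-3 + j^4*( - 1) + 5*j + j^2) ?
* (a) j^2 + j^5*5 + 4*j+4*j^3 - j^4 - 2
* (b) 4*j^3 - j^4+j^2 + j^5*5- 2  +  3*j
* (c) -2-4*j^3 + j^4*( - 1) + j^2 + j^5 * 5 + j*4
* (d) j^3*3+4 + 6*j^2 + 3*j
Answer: a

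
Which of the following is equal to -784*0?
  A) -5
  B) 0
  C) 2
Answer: B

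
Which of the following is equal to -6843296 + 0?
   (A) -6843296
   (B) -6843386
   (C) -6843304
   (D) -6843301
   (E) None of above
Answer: A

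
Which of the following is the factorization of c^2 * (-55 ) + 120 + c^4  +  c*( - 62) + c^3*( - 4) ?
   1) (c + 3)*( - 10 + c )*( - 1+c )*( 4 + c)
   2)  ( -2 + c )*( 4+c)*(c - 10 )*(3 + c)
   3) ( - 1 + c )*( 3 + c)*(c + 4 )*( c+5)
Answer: 1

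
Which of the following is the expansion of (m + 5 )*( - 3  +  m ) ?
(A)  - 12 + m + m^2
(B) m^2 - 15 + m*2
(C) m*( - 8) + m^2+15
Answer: B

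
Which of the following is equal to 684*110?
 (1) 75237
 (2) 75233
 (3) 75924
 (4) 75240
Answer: 4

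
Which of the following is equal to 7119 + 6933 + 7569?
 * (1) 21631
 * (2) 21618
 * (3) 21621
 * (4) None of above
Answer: 3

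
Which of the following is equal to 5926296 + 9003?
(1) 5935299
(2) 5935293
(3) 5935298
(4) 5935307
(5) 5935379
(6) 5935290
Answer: 1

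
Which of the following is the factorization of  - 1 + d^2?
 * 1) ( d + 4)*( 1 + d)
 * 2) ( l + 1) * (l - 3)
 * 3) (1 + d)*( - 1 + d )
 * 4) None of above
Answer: 3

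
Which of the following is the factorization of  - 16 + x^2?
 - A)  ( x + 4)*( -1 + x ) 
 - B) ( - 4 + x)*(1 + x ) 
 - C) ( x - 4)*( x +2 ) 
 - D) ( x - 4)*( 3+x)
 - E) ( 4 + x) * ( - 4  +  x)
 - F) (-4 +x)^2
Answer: E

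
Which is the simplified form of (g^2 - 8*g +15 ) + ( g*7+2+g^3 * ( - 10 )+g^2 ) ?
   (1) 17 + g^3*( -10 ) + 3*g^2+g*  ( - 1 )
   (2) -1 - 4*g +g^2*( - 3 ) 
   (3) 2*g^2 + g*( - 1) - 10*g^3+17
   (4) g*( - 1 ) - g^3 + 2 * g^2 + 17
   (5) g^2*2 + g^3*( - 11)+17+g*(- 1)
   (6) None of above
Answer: 3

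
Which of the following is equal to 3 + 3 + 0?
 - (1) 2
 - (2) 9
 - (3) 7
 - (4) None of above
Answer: 4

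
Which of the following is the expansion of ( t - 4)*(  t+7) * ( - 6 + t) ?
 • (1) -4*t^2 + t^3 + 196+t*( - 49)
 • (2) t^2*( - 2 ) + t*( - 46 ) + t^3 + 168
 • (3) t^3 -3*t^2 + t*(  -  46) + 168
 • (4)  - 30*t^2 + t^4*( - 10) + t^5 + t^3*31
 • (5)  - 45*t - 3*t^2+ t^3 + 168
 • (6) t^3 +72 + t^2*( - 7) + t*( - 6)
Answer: 3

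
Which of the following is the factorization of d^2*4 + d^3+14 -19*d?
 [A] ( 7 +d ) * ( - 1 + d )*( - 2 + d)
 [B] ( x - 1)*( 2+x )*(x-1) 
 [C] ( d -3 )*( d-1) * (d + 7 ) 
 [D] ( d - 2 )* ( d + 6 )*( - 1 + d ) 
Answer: A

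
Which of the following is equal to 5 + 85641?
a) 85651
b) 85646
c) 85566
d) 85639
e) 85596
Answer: b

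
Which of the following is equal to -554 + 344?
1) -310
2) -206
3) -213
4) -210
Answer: 4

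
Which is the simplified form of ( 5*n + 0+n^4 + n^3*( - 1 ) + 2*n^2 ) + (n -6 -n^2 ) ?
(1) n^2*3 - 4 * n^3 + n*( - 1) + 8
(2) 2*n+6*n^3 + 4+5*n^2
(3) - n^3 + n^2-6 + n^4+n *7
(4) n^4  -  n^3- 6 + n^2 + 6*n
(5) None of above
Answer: 4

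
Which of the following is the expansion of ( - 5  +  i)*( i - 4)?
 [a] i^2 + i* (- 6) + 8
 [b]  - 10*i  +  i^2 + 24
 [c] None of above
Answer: c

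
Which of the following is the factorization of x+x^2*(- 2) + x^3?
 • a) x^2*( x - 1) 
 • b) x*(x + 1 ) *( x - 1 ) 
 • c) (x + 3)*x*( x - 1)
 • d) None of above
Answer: d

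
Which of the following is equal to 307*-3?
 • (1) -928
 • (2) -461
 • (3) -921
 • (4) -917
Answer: 3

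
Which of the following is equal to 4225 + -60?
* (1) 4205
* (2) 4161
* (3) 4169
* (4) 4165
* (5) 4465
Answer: 4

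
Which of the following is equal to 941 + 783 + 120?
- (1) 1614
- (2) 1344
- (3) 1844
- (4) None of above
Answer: 3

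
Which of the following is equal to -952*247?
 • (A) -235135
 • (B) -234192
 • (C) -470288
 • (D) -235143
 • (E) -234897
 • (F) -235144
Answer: F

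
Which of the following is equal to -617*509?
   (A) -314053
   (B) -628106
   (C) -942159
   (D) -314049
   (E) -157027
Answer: A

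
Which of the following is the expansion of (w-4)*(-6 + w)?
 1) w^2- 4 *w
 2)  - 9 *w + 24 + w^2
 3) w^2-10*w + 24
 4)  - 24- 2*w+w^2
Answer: 3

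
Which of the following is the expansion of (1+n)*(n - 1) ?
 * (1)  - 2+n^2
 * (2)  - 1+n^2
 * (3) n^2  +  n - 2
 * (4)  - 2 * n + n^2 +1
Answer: 2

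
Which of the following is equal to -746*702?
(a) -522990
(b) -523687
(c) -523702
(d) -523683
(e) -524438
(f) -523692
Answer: f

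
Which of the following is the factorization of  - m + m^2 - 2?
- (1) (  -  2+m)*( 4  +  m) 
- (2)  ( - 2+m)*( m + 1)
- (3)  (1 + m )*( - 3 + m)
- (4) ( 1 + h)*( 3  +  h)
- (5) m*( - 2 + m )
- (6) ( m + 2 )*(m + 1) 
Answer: 2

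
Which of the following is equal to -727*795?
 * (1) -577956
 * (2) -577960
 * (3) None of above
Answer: 3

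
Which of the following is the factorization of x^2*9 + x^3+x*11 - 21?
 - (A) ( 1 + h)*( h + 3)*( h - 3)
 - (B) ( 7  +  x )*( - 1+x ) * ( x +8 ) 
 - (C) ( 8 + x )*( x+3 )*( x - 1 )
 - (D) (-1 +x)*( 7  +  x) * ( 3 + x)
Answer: D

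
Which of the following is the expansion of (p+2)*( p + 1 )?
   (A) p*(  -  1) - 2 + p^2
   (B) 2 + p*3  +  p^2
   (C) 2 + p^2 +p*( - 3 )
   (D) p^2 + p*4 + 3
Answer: B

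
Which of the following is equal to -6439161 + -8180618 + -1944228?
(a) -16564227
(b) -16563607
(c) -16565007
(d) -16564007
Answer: d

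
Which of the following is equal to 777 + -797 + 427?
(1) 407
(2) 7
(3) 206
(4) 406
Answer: 1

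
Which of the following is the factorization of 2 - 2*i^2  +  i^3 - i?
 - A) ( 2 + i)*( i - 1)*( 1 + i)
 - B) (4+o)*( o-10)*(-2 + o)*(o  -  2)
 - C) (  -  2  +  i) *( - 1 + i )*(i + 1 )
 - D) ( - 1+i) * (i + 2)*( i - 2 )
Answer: C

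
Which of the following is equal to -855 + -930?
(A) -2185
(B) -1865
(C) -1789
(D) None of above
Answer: D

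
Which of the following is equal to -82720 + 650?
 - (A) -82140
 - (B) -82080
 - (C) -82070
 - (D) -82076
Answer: C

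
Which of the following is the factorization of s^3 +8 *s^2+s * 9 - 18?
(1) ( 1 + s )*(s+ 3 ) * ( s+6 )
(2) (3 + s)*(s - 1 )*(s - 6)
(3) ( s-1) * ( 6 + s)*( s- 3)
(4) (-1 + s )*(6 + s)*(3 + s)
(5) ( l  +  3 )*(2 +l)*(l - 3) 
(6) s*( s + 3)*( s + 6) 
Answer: 4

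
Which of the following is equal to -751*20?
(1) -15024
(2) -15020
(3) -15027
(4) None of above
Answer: 2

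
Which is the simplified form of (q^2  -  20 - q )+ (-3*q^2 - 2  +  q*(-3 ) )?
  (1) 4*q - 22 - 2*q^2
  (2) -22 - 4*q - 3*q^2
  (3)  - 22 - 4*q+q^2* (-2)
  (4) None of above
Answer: 3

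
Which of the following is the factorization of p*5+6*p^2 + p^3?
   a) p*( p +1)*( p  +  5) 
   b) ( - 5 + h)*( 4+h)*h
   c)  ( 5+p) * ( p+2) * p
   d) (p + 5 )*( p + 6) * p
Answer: a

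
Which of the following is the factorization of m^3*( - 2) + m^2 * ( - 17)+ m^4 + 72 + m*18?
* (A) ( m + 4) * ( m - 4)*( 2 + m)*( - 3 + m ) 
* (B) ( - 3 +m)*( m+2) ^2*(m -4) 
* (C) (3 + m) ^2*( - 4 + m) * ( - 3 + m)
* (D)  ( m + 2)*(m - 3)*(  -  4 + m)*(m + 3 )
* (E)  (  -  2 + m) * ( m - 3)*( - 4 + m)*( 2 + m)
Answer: D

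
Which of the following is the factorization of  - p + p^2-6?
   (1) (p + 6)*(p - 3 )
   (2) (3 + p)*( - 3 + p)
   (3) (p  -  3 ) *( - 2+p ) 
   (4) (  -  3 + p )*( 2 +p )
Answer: 4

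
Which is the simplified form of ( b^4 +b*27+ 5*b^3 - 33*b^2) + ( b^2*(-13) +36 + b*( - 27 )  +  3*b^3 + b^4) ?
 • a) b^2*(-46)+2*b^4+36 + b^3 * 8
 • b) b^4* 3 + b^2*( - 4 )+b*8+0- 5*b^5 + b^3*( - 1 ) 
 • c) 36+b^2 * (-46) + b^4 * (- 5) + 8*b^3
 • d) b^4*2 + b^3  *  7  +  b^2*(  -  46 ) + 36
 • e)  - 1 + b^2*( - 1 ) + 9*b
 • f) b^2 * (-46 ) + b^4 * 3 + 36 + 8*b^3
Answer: a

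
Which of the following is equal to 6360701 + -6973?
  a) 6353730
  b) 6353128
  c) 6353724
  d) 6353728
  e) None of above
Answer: d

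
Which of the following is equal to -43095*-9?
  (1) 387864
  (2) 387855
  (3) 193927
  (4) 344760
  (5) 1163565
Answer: 2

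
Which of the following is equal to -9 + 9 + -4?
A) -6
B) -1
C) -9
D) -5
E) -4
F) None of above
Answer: E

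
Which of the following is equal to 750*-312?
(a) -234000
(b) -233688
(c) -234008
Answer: a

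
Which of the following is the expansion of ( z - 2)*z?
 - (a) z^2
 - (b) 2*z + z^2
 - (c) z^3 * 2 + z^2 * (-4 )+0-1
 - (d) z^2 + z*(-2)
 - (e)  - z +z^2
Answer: d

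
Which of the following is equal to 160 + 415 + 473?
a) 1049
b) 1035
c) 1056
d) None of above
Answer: d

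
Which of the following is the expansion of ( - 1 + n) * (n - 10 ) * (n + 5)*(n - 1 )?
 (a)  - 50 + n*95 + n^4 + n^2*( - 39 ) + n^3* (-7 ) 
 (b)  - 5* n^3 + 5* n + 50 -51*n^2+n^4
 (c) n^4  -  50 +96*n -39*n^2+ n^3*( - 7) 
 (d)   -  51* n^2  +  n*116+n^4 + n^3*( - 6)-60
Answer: a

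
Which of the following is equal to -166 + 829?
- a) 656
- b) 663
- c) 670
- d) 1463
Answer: b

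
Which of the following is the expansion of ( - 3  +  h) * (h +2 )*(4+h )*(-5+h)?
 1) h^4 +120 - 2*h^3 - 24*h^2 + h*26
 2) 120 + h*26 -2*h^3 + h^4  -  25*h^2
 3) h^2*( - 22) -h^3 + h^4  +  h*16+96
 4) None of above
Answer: 2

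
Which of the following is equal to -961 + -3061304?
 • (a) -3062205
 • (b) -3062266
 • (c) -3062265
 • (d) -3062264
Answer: c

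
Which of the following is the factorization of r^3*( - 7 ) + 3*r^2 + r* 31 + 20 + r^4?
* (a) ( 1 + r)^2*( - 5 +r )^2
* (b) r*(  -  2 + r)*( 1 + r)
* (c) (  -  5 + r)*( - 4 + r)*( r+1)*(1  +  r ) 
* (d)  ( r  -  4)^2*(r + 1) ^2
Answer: c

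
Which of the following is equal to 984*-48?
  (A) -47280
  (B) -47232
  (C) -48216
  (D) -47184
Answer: B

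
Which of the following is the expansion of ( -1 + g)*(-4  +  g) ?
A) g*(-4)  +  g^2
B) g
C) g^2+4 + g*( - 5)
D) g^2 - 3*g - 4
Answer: C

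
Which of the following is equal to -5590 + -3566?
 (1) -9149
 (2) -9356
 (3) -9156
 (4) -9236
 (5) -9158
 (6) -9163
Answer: 3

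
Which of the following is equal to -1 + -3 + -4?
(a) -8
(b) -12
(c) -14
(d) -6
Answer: a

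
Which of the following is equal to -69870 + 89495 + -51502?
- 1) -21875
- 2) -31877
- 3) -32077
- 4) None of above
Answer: 2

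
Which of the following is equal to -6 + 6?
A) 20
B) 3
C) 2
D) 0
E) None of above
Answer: D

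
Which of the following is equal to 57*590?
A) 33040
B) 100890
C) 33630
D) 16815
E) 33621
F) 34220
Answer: C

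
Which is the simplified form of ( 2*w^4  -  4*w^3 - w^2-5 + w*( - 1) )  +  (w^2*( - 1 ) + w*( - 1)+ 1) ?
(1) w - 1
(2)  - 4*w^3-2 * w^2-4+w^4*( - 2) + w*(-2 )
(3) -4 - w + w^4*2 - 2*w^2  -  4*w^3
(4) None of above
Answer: 4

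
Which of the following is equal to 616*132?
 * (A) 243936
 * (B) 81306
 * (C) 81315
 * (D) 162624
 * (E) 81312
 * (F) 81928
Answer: E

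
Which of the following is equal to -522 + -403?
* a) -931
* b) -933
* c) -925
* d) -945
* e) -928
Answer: c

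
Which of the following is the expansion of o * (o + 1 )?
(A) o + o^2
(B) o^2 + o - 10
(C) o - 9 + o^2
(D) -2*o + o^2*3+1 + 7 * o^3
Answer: A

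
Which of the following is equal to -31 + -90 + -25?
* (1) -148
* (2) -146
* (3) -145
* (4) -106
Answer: 2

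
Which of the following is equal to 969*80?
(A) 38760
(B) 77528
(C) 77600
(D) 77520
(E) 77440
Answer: D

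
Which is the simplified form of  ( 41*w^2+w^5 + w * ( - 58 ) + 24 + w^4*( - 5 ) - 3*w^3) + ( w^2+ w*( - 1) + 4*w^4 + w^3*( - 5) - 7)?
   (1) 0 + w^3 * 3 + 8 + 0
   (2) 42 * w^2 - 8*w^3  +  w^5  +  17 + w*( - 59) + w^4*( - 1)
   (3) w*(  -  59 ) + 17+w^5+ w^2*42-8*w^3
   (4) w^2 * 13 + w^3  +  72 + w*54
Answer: 2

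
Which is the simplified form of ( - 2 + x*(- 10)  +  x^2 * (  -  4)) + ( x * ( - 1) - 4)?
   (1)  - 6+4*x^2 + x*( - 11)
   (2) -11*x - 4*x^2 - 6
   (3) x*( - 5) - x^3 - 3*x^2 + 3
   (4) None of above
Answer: 2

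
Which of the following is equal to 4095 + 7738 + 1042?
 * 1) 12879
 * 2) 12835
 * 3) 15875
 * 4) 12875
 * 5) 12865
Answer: 4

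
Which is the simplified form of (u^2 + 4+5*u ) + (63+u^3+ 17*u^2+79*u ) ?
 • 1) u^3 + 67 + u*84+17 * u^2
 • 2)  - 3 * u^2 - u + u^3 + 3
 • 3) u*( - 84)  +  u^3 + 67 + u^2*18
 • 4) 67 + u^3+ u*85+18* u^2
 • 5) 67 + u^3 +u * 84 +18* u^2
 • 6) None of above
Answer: 5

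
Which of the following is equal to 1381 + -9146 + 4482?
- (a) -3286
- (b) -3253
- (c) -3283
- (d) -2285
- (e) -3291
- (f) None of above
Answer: c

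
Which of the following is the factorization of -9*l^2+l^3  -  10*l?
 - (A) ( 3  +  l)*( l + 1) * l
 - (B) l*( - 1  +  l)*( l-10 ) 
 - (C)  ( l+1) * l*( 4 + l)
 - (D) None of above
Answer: D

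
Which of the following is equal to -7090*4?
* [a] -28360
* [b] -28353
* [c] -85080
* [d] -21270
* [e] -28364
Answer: a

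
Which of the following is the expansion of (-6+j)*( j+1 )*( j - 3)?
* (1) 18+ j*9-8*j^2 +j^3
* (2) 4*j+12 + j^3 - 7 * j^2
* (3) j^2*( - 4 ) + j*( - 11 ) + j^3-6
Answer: 1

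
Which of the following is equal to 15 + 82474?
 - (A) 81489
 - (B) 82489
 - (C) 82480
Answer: B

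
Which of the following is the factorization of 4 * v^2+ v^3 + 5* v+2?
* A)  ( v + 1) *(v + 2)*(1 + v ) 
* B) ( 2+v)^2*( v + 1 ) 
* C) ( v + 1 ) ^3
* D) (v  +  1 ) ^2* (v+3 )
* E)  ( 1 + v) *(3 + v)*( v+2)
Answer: A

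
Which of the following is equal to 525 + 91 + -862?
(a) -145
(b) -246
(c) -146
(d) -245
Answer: b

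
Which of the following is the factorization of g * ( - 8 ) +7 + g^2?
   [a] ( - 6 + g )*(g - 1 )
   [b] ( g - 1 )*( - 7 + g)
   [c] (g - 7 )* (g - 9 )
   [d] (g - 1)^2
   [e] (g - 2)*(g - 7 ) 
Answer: b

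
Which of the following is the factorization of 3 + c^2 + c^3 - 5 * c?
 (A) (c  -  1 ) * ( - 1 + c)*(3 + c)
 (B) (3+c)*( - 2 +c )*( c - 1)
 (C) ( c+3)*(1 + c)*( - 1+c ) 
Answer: A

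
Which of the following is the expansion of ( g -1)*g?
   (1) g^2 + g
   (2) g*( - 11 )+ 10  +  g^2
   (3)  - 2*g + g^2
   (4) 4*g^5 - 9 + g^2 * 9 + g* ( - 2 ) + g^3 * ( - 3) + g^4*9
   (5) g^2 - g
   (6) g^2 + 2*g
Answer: 5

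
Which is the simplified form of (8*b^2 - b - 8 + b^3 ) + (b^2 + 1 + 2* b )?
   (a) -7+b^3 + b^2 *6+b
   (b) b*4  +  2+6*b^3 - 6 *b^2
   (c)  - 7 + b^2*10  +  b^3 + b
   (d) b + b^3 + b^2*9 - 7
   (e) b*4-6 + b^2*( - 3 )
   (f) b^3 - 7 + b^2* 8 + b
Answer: d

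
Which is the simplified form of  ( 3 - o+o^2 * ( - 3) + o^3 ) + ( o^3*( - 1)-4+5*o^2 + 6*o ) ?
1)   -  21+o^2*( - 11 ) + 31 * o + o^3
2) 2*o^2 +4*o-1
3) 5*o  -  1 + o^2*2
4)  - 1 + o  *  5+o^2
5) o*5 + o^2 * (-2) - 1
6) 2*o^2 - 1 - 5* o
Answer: 3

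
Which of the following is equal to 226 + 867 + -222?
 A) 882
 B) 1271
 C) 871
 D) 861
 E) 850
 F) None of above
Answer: C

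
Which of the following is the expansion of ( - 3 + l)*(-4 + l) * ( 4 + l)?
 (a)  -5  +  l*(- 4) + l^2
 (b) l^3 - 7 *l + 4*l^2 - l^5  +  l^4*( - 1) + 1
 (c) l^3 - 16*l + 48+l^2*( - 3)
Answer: c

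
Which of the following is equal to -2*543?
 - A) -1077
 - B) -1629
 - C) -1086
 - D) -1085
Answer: C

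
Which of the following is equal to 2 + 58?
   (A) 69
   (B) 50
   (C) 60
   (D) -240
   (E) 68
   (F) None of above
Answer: C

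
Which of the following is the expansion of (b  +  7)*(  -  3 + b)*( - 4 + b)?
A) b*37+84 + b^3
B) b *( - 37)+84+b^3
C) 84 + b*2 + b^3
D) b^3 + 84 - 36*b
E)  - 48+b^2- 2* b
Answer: B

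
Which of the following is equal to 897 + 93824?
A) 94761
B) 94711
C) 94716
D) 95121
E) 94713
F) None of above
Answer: F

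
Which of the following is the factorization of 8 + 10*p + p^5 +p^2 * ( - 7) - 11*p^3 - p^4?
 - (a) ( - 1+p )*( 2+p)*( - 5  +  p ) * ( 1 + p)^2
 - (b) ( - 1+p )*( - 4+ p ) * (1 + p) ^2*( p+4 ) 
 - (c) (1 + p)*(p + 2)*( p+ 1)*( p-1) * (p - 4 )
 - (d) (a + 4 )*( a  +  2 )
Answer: c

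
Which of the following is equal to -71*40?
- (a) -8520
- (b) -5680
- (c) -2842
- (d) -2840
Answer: d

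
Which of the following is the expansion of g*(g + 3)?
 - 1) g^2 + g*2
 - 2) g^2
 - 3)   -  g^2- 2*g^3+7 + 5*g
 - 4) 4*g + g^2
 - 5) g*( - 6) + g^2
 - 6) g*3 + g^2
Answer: 6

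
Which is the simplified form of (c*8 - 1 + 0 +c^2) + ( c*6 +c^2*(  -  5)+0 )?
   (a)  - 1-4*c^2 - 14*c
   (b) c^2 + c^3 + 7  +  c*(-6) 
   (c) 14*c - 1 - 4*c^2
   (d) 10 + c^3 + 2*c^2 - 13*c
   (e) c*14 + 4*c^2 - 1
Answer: c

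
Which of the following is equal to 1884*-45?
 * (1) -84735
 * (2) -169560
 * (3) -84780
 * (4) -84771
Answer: 3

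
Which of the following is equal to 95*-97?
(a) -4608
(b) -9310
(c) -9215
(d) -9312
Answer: c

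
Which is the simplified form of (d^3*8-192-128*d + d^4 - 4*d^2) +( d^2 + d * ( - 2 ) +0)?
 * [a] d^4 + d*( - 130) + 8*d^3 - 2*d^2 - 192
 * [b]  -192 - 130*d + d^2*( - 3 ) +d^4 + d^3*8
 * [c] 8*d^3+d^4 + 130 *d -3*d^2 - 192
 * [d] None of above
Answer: b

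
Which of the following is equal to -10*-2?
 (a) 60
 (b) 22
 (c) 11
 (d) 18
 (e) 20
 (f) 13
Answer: e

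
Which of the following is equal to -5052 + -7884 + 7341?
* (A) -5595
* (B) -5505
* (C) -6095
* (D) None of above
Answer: A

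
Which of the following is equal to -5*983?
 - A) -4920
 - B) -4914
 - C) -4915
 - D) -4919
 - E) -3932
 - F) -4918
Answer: C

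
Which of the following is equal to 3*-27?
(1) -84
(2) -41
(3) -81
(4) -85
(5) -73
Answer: 3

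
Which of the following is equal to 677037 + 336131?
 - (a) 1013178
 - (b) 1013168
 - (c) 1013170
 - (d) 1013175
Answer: b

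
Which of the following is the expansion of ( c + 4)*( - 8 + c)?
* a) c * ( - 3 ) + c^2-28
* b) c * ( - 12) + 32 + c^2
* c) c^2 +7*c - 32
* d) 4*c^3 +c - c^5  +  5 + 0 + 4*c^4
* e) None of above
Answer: e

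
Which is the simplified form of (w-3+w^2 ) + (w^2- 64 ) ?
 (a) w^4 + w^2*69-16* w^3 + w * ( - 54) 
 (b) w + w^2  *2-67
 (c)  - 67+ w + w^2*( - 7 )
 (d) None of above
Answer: b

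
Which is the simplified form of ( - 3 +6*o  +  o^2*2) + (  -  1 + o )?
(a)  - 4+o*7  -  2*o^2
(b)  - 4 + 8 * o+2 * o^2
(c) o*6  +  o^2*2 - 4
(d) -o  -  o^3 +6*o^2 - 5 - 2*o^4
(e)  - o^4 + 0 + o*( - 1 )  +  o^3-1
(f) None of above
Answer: f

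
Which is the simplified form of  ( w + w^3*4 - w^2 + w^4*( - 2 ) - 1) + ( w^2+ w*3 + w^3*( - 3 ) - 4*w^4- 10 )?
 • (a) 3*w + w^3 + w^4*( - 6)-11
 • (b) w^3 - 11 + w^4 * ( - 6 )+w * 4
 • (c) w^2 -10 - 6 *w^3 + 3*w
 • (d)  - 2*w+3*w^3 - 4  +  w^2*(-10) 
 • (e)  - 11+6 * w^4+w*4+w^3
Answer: b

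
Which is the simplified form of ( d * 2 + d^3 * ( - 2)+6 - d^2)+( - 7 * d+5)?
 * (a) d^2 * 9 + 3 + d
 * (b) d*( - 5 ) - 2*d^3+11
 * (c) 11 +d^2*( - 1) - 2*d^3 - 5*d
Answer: c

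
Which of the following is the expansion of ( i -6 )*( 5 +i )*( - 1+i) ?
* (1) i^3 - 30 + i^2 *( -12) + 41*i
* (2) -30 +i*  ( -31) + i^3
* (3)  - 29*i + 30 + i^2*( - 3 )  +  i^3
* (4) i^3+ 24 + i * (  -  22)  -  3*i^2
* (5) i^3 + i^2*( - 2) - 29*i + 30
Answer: 5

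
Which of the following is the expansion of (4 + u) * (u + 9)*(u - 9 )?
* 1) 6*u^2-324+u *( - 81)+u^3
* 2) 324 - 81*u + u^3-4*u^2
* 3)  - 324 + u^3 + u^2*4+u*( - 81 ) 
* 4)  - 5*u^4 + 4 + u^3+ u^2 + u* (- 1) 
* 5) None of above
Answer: 3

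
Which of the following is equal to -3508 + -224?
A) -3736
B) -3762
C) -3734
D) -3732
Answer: D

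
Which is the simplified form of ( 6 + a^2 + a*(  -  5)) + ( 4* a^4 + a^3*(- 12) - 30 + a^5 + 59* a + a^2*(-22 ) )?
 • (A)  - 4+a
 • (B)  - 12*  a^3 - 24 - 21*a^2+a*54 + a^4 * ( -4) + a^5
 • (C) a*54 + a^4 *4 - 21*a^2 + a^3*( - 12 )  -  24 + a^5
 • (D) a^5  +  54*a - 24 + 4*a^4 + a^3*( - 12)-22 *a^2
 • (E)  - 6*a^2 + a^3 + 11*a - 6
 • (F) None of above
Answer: C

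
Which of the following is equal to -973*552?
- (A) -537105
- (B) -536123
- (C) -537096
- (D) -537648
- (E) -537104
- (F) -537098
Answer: C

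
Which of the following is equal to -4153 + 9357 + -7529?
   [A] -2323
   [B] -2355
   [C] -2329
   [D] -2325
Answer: D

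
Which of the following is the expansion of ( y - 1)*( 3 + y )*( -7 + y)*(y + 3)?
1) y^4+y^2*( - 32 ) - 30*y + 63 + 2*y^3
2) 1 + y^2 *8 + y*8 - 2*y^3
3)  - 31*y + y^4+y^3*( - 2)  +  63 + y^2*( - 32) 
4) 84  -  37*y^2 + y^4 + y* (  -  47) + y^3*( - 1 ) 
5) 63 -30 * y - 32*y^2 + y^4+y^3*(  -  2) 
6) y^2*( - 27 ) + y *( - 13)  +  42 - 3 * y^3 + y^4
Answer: 5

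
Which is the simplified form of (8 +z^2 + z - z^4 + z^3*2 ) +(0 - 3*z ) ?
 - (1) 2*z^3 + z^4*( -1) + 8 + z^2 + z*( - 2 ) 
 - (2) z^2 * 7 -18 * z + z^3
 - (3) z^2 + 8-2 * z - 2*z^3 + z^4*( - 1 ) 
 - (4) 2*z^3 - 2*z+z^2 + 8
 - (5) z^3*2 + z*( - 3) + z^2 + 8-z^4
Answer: 1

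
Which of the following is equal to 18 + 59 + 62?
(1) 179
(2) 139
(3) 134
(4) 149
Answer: 2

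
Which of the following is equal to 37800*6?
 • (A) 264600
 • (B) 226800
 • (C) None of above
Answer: B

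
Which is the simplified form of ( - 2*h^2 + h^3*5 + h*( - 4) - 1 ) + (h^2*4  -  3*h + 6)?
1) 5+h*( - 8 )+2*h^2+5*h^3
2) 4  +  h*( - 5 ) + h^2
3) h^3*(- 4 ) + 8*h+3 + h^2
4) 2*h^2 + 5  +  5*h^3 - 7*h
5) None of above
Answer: 4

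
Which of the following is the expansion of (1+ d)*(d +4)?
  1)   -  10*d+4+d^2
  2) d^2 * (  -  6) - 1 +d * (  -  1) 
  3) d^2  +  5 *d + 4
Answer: 3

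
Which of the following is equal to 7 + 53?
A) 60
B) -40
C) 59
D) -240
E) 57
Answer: A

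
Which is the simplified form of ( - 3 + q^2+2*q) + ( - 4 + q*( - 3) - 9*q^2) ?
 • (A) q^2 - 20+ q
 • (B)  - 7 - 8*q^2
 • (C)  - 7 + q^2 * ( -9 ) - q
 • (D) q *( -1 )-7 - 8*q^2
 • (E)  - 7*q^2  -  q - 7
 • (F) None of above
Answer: D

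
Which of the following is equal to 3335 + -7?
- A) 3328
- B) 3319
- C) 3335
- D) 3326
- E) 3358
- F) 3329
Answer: A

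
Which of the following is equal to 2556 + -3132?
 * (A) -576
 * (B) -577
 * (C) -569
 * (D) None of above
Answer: A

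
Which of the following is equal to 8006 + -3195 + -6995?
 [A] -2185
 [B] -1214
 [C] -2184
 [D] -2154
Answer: C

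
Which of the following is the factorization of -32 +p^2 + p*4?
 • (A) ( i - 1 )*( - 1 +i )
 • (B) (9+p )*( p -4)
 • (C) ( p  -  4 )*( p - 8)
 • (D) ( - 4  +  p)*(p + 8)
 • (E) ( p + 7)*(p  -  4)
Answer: D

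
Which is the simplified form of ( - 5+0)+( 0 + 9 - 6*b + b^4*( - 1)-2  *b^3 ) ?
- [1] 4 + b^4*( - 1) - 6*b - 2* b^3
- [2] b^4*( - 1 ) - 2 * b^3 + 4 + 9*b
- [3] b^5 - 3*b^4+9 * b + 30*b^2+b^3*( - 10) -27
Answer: 1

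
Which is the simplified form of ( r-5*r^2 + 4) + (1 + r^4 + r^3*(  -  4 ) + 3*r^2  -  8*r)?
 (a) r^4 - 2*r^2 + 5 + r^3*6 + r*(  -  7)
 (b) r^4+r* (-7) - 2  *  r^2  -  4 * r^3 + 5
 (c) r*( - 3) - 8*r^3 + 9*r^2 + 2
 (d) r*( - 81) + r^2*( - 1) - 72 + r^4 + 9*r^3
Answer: b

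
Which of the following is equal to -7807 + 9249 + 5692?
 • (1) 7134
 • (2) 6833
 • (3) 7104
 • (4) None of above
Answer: 1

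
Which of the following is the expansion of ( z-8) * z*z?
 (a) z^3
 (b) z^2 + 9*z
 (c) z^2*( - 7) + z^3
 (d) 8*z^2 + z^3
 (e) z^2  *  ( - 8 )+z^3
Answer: e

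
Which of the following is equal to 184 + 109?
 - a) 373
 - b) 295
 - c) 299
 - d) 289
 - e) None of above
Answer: e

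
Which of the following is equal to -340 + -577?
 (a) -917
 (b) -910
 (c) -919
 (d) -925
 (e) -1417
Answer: a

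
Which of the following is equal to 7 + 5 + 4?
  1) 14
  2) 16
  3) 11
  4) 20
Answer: 2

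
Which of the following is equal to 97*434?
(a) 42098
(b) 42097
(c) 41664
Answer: a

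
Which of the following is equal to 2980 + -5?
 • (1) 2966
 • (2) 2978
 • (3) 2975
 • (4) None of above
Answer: 3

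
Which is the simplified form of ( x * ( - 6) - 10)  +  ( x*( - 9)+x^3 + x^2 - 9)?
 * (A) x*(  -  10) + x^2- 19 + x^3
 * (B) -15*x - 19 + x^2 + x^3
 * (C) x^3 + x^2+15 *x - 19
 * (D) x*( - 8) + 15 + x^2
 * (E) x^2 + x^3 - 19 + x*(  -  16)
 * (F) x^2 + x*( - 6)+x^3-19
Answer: B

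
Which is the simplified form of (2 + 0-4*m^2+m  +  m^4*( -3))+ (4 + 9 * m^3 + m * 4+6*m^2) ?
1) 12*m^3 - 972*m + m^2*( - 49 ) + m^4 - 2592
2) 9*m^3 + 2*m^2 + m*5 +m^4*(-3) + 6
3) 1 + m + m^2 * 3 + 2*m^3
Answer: 2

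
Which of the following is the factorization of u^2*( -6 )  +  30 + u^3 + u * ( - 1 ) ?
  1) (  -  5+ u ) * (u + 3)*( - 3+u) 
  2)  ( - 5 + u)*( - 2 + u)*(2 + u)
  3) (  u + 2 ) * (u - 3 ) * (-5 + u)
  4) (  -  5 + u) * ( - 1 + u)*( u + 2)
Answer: 3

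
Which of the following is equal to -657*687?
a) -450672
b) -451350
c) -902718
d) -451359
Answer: d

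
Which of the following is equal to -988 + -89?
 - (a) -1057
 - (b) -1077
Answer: b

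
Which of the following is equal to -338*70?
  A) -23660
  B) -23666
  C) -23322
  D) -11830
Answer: A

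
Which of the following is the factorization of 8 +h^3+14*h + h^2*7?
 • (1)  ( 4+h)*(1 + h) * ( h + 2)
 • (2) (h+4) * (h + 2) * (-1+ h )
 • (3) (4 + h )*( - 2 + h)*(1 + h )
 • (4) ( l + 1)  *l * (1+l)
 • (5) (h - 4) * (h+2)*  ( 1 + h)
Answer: 1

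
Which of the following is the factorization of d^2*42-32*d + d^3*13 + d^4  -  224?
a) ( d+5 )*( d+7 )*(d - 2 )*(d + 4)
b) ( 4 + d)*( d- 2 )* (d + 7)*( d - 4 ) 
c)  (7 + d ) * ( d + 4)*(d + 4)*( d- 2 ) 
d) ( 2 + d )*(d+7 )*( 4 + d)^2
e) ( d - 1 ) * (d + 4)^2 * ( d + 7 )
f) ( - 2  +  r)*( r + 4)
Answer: c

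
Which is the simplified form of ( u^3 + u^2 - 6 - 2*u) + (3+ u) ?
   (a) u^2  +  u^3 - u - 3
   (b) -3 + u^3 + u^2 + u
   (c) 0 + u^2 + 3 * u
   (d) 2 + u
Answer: a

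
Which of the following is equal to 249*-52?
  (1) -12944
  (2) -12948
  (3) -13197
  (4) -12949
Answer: 2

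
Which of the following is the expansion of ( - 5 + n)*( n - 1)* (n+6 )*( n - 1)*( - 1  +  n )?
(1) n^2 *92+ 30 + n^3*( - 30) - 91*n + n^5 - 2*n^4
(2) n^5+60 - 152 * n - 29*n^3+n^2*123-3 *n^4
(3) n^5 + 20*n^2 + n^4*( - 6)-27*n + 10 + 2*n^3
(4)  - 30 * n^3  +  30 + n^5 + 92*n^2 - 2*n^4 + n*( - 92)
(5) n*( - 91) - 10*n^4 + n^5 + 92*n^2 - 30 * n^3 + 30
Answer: 1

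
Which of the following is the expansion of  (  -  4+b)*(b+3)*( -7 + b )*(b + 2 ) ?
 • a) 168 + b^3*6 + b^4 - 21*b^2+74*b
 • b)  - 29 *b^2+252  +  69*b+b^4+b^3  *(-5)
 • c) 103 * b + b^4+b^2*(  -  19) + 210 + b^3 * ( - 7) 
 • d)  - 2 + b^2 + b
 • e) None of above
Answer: e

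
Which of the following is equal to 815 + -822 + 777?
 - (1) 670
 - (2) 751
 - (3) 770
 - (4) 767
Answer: 3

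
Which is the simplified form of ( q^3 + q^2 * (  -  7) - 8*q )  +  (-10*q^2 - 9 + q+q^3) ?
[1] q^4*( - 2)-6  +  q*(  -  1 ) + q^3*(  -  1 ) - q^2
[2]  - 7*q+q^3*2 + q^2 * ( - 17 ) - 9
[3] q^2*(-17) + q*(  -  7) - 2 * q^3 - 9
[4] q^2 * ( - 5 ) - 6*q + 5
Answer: 2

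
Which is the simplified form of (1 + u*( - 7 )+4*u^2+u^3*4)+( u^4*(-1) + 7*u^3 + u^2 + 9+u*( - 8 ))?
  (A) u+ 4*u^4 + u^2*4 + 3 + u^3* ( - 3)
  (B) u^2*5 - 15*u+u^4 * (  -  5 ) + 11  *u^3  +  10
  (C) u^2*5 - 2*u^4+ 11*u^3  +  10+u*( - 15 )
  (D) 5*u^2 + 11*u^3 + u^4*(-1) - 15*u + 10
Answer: D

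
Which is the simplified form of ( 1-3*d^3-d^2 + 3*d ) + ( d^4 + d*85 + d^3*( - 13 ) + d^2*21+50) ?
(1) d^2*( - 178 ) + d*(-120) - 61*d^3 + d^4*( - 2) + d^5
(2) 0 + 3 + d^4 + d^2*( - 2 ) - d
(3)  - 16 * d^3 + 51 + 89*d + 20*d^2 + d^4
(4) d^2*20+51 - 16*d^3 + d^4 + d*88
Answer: 4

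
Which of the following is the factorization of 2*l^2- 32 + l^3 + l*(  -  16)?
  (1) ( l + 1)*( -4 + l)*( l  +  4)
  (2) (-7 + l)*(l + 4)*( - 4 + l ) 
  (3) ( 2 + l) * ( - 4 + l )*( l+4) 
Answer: 3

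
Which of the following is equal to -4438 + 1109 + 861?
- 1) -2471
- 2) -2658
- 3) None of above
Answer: 3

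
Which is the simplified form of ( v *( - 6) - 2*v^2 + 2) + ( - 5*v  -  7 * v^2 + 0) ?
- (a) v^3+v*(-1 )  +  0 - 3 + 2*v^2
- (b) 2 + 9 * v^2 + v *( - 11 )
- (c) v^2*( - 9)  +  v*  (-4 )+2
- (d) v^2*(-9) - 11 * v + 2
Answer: d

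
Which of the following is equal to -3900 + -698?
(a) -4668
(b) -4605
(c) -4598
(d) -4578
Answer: c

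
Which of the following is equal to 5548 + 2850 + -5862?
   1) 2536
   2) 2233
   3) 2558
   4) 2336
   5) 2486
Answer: 1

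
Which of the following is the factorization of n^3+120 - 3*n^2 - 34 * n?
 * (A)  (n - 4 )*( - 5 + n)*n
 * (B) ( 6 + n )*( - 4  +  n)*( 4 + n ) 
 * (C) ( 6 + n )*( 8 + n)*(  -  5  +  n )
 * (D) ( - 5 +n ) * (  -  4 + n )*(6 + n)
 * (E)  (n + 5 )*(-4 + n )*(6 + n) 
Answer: D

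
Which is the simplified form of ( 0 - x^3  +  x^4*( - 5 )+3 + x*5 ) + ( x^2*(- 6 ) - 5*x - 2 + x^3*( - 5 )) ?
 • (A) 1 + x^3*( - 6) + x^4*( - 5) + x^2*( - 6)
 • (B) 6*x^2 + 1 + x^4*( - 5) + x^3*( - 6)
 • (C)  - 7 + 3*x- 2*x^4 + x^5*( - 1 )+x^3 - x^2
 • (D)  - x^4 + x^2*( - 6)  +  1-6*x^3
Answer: A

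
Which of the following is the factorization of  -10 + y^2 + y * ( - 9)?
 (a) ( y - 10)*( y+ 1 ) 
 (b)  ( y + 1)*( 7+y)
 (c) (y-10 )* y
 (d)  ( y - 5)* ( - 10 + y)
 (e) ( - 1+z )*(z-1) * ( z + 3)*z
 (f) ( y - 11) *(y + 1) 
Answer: a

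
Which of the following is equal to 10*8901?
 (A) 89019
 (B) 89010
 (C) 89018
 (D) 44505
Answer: B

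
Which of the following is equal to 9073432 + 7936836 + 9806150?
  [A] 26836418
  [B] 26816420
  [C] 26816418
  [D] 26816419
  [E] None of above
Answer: C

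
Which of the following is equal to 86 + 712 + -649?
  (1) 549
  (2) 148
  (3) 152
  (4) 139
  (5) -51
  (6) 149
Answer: 6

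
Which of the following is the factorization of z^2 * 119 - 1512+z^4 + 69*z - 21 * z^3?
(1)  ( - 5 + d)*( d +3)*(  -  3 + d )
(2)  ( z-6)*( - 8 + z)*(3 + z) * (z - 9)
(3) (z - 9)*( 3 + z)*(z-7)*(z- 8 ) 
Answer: 3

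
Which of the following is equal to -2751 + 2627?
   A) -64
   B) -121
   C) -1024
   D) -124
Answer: D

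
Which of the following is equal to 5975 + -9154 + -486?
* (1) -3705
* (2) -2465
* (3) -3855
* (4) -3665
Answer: 4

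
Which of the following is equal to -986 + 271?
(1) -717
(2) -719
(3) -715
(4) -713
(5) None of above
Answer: 3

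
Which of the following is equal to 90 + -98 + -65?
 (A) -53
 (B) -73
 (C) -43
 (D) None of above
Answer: B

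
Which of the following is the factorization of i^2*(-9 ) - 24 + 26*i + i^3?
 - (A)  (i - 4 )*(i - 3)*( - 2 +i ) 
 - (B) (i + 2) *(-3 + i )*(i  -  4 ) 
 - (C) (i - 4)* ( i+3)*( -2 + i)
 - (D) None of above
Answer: A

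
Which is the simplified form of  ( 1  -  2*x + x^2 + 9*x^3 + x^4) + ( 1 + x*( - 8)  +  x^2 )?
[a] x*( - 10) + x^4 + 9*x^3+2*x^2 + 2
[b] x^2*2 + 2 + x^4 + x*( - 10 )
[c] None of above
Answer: a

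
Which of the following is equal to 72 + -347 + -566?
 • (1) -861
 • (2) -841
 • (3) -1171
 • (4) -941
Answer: 2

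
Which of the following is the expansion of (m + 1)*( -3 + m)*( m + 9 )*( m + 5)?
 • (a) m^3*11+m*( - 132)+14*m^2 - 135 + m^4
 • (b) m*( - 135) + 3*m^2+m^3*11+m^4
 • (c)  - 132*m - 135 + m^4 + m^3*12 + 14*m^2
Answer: c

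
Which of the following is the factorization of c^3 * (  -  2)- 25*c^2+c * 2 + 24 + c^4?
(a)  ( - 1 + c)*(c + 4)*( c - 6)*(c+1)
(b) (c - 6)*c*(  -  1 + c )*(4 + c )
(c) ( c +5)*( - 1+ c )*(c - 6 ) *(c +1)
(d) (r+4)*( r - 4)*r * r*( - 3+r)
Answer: a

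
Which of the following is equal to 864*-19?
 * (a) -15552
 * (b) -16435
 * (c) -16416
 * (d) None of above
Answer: c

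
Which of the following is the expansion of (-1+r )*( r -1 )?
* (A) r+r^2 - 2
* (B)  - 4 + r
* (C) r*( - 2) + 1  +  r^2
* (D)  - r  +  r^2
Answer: C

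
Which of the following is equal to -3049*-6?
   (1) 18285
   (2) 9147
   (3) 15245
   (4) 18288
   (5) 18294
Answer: 5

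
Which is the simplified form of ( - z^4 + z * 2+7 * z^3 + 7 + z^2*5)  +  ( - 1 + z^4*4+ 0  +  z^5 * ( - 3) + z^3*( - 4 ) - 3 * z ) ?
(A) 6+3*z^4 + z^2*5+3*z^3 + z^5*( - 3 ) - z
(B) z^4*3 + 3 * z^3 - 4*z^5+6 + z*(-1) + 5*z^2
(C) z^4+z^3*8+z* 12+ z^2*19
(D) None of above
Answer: A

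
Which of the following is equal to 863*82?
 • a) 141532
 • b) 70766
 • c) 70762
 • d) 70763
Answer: b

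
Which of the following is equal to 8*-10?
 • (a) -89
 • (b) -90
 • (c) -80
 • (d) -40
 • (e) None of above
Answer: c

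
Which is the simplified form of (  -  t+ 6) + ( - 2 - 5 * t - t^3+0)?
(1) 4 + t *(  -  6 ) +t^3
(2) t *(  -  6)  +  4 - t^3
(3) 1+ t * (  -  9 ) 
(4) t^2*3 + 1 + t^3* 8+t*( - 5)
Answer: 2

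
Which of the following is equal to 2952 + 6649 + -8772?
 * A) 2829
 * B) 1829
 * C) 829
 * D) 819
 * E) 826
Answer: C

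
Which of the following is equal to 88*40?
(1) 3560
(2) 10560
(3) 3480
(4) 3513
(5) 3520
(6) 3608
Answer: 5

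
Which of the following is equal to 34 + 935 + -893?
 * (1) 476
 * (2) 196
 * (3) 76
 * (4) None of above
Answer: 3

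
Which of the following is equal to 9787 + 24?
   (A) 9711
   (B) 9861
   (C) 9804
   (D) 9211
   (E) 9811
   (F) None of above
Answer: E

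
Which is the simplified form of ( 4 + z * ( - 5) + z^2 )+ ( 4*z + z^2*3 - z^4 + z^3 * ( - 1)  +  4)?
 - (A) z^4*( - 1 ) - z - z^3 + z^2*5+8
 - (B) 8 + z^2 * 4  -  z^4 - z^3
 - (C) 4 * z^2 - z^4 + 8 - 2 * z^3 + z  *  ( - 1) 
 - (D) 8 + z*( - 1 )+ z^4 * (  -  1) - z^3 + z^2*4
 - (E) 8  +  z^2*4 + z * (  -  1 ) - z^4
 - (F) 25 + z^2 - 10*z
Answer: D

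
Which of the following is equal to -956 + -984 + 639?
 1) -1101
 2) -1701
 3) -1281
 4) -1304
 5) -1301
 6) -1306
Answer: 5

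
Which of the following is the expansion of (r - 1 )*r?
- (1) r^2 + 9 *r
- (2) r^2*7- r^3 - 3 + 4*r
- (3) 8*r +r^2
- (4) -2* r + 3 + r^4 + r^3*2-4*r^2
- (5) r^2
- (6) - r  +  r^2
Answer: 6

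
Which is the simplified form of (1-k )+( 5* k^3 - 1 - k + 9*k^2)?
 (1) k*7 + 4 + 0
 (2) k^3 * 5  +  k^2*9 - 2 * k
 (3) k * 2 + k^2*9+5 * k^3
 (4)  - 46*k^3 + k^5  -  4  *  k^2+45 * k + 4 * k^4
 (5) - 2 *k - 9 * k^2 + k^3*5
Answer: 2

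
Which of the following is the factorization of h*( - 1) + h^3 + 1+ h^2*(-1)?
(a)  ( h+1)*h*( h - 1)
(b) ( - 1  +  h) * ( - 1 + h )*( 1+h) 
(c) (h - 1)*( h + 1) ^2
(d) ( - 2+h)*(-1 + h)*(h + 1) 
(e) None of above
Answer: b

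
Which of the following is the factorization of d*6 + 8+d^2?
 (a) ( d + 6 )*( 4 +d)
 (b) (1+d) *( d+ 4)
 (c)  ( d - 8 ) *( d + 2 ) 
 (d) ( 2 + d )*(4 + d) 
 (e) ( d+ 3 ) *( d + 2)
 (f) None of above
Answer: d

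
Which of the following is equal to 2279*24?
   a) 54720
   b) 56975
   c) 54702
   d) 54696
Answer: d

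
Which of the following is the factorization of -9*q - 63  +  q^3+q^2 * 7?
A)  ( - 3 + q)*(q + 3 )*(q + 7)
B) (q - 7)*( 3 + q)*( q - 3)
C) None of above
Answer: A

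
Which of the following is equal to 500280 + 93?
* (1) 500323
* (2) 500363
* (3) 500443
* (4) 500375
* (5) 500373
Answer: 5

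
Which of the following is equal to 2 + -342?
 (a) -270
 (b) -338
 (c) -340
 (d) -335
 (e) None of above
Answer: c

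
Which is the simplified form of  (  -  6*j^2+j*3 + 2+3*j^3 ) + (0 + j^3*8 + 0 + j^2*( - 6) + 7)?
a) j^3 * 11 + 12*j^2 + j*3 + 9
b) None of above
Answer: b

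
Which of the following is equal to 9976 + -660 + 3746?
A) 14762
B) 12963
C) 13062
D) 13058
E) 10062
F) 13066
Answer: C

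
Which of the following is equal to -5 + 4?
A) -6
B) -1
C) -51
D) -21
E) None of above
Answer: B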